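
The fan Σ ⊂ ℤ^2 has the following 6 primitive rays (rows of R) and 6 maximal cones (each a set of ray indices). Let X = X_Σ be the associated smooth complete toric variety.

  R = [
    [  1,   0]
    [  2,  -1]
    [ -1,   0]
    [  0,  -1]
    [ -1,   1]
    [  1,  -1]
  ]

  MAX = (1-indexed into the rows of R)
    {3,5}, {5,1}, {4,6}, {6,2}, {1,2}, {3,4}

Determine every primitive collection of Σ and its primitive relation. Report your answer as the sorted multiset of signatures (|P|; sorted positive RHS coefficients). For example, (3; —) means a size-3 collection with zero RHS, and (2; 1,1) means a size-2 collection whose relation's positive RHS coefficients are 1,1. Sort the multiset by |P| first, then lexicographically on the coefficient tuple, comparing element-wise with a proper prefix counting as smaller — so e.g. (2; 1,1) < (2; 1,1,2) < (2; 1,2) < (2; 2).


Σ has 9 primitive collections:

  P = {1,3}:  v_{1} + v_{3} = 0 — sig = (2; —)
  P = {5,6}:  v_{5} + v_{6} = 0 — sig = (2; —)
  P = {1,4}:  v_{1} + v_{4} = v_{6} — sig = (2; 1)
  P = {1,6}:  v_{1} + v_{6} = v_{2} — sig = (2; 1)
  P = {2,3}:  v_{2} + v_{3} = v_{6} — sig = (2; 1)
  P = {2,5}:  v_{2} + v_{5} = v_{1} — sig = (2; 1)
  P = {3,6}:  v_{3} + v_{6} = v_{4} — sig = (2; 1)
  P = {4,5}:  v_{4} + v_{5} = v_{3} — sig = (2; 1)
  P = {2,4}:  v_{2} + v_{4} = 2·v_{6} — sig = (2; 2)

Sorted signature multiset PRS(X):
    |P|=2: 9 collections, coeffs (), (), (1), (1), (1), (1), (1), (1), (2)


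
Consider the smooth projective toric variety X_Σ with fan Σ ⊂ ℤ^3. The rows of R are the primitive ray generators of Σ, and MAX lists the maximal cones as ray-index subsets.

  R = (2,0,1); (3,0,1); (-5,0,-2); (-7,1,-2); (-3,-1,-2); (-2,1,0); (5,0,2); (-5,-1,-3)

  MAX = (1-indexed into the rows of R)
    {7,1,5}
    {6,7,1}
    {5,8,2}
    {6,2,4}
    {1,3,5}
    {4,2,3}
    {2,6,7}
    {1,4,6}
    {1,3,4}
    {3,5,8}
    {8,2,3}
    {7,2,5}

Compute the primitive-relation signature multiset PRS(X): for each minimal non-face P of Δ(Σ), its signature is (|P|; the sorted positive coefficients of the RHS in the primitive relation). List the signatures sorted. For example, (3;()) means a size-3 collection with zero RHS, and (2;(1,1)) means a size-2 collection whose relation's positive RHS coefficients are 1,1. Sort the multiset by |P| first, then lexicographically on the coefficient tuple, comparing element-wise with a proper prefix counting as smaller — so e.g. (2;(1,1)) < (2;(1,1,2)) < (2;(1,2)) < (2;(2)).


Δ(Σ) — 8 vertices, 11 min non-faces:

  P={3,7}:  v_{3} + v_{7} = 0  so sig = (2;())
  P={1,2}:  v_{1} + v_{2} = v_{7}  so sig = (2;(1))
  P={1,8}:  v_{1} + v_{8} = v_{5}  so sig = (2;(1))
  P={3,6}:  v_{3} + v_{6} = v_{4}  so sig = (2;(1))
  P={4,7}:  v_{4} + v_{7} = v_{6}  so sig = (2;(1))
  P={5,6}:  v_{5} + v_{6} = v_{3}  so sig = (2;(1))
  P={7,8}:  v_{7} + v_{8} = v_{2} + v_{5}  so sig = (2;(1,1))
  P={6,8}:  v_{6} + v_{8} = v_{2} + 2·v_{3}  so sig = (2;(1,2))
  P={4,8}:  v_{4} + v_{8} = v_{2} + 3·v_{3}  so sig = (2;(1,3))
  P={4,5}:  v_{4} + v_{5} = 2·v_{3}  so sig = (2;(2))
  P={2,3,5}:  v_{2} + v_{3} + v_{5} = v_{8}  so sig = (3;(1))

Hence PRS(X_Σ) =
[(2;()), (2;(1)), (2;(1)), (2;(1)), (2;(1)), (2;(1)), (2;(1,1)), (2;(1,2)), (2;(1,3)), (2;(2)), (3;(1))]


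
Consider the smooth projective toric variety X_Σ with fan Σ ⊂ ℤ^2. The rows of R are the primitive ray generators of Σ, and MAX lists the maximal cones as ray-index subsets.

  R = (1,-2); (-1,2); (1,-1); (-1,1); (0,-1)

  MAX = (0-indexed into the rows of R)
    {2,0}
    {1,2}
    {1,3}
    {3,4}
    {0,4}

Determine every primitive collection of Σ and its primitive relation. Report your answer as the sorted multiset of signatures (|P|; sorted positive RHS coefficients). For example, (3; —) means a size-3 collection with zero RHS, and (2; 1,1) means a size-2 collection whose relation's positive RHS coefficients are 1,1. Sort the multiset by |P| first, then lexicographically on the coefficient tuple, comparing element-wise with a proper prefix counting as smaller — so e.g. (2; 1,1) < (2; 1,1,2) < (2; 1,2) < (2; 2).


Primitive collections (5):

  P = {0,1}:  v_{0} + v_{1} = 0  ⇒ sig = (2; —)
  P = {2,3}:  v_{2} + v_{3} = 0  ⇒ sig = (2; —)
  P = {0,3}:  v_{0} + v_{3} = v_{4}  ⇒ sig = (2; 1)
  P = {1,4}:  v_{1} + v_{4} = v_{3}  ⇒ sig = (2; 1)
  P = {2,4}:  v_{2} + v_{4} = v_{0}  ⇒ sig = (2; 1)

Hence PRS(X_Σ) =
[(2; —), (2; —), (2; 1), (2; 1), (2; 1)]


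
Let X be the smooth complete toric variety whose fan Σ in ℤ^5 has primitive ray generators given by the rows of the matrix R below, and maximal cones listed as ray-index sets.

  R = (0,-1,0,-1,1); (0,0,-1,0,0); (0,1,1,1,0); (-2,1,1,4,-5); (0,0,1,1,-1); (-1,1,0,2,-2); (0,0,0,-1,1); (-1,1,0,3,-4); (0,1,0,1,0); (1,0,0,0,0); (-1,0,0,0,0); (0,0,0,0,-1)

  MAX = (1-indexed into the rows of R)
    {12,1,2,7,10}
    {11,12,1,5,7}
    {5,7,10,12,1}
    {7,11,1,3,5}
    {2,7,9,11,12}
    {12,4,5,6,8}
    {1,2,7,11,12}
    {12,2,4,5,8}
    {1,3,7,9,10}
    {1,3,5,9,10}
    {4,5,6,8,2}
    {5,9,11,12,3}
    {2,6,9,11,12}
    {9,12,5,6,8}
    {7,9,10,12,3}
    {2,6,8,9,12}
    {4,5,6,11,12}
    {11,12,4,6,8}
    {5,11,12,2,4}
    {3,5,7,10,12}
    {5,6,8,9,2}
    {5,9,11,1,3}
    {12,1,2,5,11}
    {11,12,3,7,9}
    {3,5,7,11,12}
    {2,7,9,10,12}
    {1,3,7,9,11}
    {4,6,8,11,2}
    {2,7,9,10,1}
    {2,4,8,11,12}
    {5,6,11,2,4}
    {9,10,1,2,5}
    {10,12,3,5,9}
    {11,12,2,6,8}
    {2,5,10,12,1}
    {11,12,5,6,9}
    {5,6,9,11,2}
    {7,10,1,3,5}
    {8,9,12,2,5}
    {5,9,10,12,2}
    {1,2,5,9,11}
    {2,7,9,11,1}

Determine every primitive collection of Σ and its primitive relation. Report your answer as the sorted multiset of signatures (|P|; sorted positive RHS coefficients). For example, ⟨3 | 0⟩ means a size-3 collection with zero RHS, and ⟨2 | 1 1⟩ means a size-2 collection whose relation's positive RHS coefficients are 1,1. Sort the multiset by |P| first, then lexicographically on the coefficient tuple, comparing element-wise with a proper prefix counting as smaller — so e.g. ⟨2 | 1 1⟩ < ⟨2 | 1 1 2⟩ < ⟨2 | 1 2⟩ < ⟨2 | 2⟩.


Primitive collections (24):

  • {10,11}:  v_{10} + v_{11} = 0  ⟹  sig = ⟨2 | 0⟩
  • {2,3}:  v_{2} + v_{3} = v_{9}  ⟹  sig = ⟨2 | 1⟩
  • {4,10}:  v_{4} + v_{10} = v_{5} + v_{8}  ⟹  sig = ⟨2 | 1 1⟩
  • {7,8}:  v_{7} + v_{8} = v_{6} + v_{12}  ⟹  sig = ⟨2 | 1 1⟩
  • {1,6}:  v_{1} + v_{6} = v_{2} + v_{5} + v_{11}  ⟹  sig = ⟨2 | 1 1 1⟩
  • {6,7}:  v_{6} + v_{7} = v_{9} + v_{11} + v_{12}  ⟹  sig = ⟨2 | 1 1 1⟩
  • {3,8}:  v_{3} + v_{8} = v_{5} + v_{6} + v_{9} + v_{12}  ⟹  sig = ⟨2 | 1 1 1 1⟩
  • {4,7}:  v_{4} + v_{7} = v_{5} + v_{6} + v_{11} + v_{12}  ⟹  sig = ⟨2 | 1 1 1 1⟩
  • {6,10}:  v_{6} + v_{10} = v_{2} + v_{5} + v_{9} + v_{12}  ⟹  sig = ⟨2 | 1 1 1 1⟩
  • {3,4}:  v_{3} + v_{4} = 2·v_{5} + v_{6} + v_{9} + v_{11} + v_{12}  ⟹  sig = ⟨2 | 1 1 1 1 2⟩
  • {3,6}:  v_{3} + v_{6} = v_{5} + 2·v_{9} + v_{11} + v_{12}  ⟹  sig = ⟨2 | 1 1 1 2⟩
  • {1,8}:  v_{1} + v_{8} = 2·v_{2} + 2·v_{5} + v_{11} + v_{12}  ⟹  sig = ⟨2 | 1 1 2 2⟩
  • {4,9}:  v_{4} + v_{9} = v_{5} + 2·v_{6}  ⟹  sig = ⟨2 | 1 2⟩
  • {8,10}:  v_{8} + v_{10} = 2·v_{2} + 2·v_{5} + v_{9} + 2·v_{12}  ⟹  sig = ⟨2 | 1 2 2 2⟩
  • {1,4}:  v_{1} + v_{4} = 2·v_{2} + 3·v_{5} + 2·v_{11} + v_{12}  ⟹  sig = ⟨2 | 1 2 2 3⟩
  • {1,9,12}:  v_{1} + v_{9} + v_{12} = 0  ⟹  sig = ⟨3 | 0⟩
  • {2,5,7}:  v_{2} + v_{5} + v_{7} = 0  ⟹  sig = ⟨3 | 0⟩
  • {5,7,9}:  v_{5} + v_{7} + v_{9} = v_{3}  ⟹  sig = ⟨3 | 1⟩
  • {5,8,11}:  v_{5} + v_{8} + v_{11} = v_{4}  ⟹  sig = ⟨3 | 1⟩
  • {1,3,12}:  v_{1} + v_{3} + v_{12} = v_{5} + v_{7}  ⟹  sig = ⟨3 | 1 1⟩
  • {8,9,11}:  v_{8} + v_{9} + v_{11} = 2·v_{6}  ⟹  sig = ⟨3 | 2⟩
  • {2,5,6,12}:  v_{2} + v_{5} + v_{6} + v_{12} = v_{8}  ⟹  sig = ⟨4 | 1⟩
  • {2,4,6,12}:  v_{2} + v_{4} + v_{6} + v_{12} = 2·v_{8} + v_{11}  ⟹  sig = ⟨4 | 1 2⟩
  • {2,5,9,11,12}:  v_{2} + v_{5} + v_{9} + v_{11} + v_{12} = v_{6}  ⟹  sig = ⟨5 | 1⟩

Signatures (|P|; sorted positive RHS coefficients), sorted:
[⟨2 | 0⟩, ⟨2 | 1⟩, ⟨2 | 1 1⟩, ⟨2 | 1 1⟩, ⟨2 | 1 1 1⟩, ⟨2 | 1 1 1⟩, ⟨2 | 1 1 1 1⟩, ⟨2 | 1 1 1 1⟩, ⟨2 | 1 1 1 1⟩, ⟨2 | 1 1 1 1 2⟩, ⟨2 | 1 1 1 2⟩, ⟨2 | 1 1 2 2⟩, ⟨2 | 1 2⟩, ⟨2 | 1 2 2 2⟩, ⟨2 | 1 2 2 3⟩, ⟨3 | 0⟩, ⟨3 | 0⟩, ⟨3 | 1⟩, ⟨3 | 1⟩, ⟨3 | 1 1⟩, ⟨3 | 2⟩, ⟨4 | 1⟩, ⟨4 | 1 2⟩, ⟨5 | 1⟩]


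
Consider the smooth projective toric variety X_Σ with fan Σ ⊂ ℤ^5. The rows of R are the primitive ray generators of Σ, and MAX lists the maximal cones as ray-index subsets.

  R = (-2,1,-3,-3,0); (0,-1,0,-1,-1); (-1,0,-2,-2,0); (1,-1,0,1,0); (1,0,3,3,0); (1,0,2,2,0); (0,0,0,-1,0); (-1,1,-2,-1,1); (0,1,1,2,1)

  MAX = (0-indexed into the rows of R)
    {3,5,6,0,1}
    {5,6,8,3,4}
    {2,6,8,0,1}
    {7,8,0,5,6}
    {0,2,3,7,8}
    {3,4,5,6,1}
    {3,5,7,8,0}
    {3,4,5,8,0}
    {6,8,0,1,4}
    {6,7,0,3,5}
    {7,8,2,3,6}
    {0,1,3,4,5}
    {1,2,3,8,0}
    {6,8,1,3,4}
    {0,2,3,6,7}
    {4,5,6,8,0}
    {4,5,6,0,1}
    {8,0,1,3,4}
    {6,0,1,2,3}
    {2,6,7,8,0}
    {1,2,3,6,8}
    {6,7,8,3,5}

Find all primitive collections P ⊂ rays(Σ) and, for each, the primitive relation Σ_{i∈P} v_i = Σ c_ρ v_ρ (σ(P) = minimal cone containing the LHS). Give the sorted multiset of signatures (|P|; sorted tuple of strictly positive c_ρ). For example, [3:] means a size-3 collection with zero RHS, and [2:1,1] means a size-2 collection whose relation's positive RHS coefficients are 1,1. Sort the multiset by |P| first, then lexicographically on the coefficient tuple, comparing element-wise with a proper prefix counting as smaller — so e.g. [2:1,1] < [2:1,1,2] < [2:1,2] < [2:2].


7 minimal non-faces of Δ(Σ) (on 9 rays):

  P={2,5}:  v_{2} + v_{5} = 0  so sig = [2:]
  P={1,7}:  v_{1} + v_{7} = v_{2}  so sig = [2:1]
  P={4,7}:  v_{4} + v_{7} = v_{8}  so sig = [2:1]
  P={2,4}:  v_{2} + v_{4} = v_{1} + v_{8}  so sig = [2:1,1]
  P={1,5,8}:  v_{1} + v_{5} + v_{8} = v_{4}  so sig = [3:1]
  P={0,3,4,6}:  v_{0} + v_{3} + v_{4} + v_{6} = 0  so sig = [4:]
  P={0,3,6,8}:  v_{0} + v_{3} + v_{6} + v_{8} = v_{7}  so sig = [4:1]

Signatures (|P|; sorted positive RHS coefficients), sorted:
    [2:]
    [2:1]
    [2:1]
    [2:1,1]
    [3:1]
    [4:]
    [4:1]


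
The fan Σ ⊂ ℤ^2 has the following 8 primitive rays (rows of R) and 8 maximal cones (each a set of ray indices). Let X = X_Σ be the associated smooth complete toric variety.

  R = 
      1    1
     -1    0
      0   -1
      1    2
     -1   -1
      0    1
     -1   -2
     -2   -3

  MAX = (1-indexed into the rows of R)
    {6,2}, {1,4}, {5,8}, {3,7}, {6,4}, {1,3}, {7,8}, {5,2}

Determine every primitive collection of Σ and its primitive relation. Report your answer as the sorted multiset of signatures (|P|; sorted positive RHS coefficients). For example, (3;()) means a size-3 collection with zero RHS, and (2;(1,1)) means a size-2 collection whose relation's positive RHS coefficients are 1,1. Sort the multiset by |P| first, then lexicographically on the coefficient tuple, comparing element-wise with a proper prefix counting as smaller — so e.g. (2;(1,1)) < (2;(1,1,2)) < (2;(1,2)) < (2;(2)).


Δ(Σ) — 8 vertices, 20 min non-faces:

  P={1,5}:  v_{1} + v_{5} = 0  so sig = (2;())
  P={3,6}:  v_{3} + v_{6} = 0  so sig = (2;())
  P={4,7}:  v_{4} + v_{7} = 0  so sig = (2;())
  P={1,2}:  v_{1} + v_{2} = v_{6}  so sig = (2;(1))
  P={1,6}:  v_{1} + v_{6} = v_{4}  so sig = (2;(1))
  P={1,7}:  v_{1} + v_{7} = v_{3}  so sig = (2;(1))
  P={1,8}:  v_{1} + v_{8} = v_{7}  so sig = (2;(1))
  P={2,3}:  v_{2} + v_{3} = v_{5}  so sig = (2;(1))
  P={3,4}:  v_{3} + v_{4} = v_{1}  so sig = (2;(1))
  P={3,5}:  v_{3} + v_{5} = v_{7}  so sig = (2;(1))
  P={4,5}:  v_{4} + v_{5} = v_{6}  so sig = (2;(1))
  P={4,8}:  v_{4} + v_{8} = v_{5}  so sig = (2;(1))
  P={5,6}:  v_{5} + v_{6} = v_{2}  so sig = (2;(1))
  P={5,7}:  v_{5} + v_{7} = v_{8}  so sig = (2;(1))
  P={6,7}:  v_{6} + v_{7} = v_{5}  so sig = (2;(1))
  P={2,4}:  v_{2} + v_{4} = 2·v_{6}  so sig = (2;(2))
  P={2,7}:  v_{2} + v_{7} = 2·v_{5}  so sig = (2;(2))
  P={3,8}:  v_{3} + v_{8} = 2·v_{7}  so sig = (2;(2))
  P={6,8}:  v_{6} + v_{8} = 2·v_{5}  so sig = (2;(2))
  P={2,8}:  v_{2} + v_{8} = 3·v_{5}  so sig = (2;(3))

so the primitive-relation signature multiset is
    |P|=2: 20 collections, coeffs (), (), (), (1), (1), (1), (1), (1), (1), (1), (1), (1), (1), (1), (1), (2), (2), (2), (2), (3)


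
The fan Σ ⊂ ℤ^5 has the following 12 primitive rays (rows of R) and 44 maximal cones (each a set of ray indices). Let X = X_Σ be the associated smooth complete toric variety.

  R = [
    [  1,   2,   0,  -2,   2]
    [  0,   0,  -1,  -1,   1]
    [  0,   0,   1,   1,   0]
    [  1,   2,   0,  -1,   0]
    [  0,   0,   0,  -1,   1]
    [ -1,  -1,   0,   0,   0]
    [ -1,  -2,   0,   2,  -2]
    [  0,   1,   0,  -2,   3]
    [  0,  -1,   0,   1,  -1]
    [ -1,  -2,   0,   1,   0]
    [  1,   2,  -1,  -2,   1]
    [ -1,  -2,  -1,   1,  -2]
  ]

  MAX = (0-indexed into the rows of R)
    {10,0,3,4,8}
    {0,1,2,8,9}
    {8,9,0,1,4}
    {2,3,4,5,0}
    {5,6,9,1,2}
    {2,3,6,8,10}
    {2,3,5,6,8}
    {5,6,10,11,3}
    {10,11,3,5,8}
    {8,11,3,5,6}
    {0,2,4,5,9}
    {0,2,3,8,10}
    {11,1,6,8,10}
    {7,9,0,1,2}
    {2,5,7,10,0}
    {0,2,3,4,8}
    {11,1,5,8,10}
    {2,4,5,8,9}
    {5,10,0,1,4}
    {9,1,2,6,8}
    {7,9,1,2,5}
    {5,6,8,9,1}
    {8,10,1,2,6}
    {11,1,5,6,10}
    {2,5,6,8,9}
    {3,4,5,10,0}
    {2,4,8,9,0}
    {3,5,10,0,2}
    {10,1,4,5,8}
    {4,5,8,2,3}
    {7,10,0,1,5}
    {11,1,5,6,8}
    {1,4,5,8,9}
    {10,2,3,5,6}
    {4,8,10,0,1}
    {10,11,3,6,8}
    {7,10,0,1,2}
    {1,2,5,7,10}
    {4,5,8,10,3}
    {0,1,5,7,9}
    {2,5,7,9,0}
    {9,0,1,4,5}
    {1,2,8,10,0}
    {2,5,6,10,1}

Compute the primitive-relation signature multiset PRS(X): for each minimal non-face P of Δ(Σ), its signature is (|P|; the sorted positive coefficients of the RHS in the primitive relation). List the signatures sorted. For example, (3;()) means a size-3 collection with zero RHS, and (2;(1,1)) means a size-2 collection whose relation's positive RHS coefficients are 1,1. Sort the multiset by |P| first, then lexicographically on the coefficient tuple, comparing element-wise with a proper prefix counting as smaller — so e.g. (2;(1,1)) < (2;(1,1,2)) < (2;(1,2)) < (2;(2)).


The 21 primitive collections of Σ (r=12, n=5):

  P = {0,6}:  v_{0} + v_{6} = 0  ⟹  sig = (2;())
  P = {3,9}:  v_{3} + v_{9} = 0  ⟹  sig = (2;())
  P = {1,3}:  v_{1} + v_{3} = v_{10}  ⟹  sig = (2;(1))
  P = {2,11}:  v_{2} + v_{11} = v_{6}  ⟹  sig = (2;(1))
  P = {9,10}:  v_{9} + v_{10} = v_{1}  ⟹  sig = (2;(1))
  P = {4,6}:  v_{4} + v_{6} = v_{5} + v_{8}  ⟹  sig = (2;(1,1))
  P = {7,8}:  v_{7} + v_{8} = v_{0} + v_{9}  ⟹  sig = (2;(1,1))
  P = {7,11}:  v_{7} + v_{11} = v_{1} + v_{5}  ⟹  sig = (2;(1,1))
  P = {0,11}:  v_{0} + v_{11} = v_{5} + v_{8} + v_{10}  ⟹  sig = (2;(1,1,1))
  P = {6,7}:  v_{6} + v_{7} = v_{1} + v_{2} + v_{5}  ⟹  sig = (2;(1,1,1))
  P = {3,7}:  v_{3} + v_{7} = v_{0} + v_{2} + v_{5} + v_{10}  ⟹  sig = (2;(1,1,1,1))
  P = {9,11}:  v_{9} + v_{11} = v_{1} + v_{5} + v_{6} + v_{8}  ⟹  sig = (2;(1,1,1,1))
  P = {4,7}:  v_{4} + v_{7} = 2·v_{0} + v_{5} + v_{9}  ⟹  sig = (2;(1,1,2))
  P = {4,11}:  v_{4} + v_{11} = 2·v_{5} + 2·v_{8} + v_{10}  ⟹  sig = (2;(1,2,2))
  P = {0,5,8}:  v_{0} + v_{5} + v_{8} = v_{4}  ⟹  sig = (3;(1))
  P = {2,4,10}:  v_{2} + v_{4} + v_{10} = v_{0}  ⟹  sig = (3;(1))
  P = {1,2,4}:  v_{1} + v_{2} + v_{4} = v_{0} + v_{9}  ⟹  sig = (3;(1,1))
  P = {2,5,8,10}:  v_{2} + v_{5} + v_{8} + v_{10} = 0  ⟹  sig = (4;())
  P = {0,1,2,5}:  v_{0} + v_{1} + v_{2} + v_{5} = v_{7}  ⟹  sig = (4;(1))
  P = {1,2,5,8}:  v_{1} + v_{2} + v_{5} + v_{8} = v_{9}  ⟹  sig = (4;(1))
  P = {5,6,8,10}:  v_{5} + v_{6} + v_{8} + v_{10} = v_{11}  ⟹  sig = (4;(1))

Hence PRS(X_Σ) =
[(2;()), (2;()), (2;(1)), (2;(1)), (2;(1)), (2;(1,1)), (2;(1,1)), (2;(1,1)), (2;(1,1,1)), (2;(1,1,1)), (2;(1,1,1,1)), (2;(1,1,1,1)), (2;(1,1,2)), (2;(1,2,2)), (3;(1)), (3;(1)), (3;(1,1)), (4;()), (4;(1)), (4;(1)), (4;(1))]


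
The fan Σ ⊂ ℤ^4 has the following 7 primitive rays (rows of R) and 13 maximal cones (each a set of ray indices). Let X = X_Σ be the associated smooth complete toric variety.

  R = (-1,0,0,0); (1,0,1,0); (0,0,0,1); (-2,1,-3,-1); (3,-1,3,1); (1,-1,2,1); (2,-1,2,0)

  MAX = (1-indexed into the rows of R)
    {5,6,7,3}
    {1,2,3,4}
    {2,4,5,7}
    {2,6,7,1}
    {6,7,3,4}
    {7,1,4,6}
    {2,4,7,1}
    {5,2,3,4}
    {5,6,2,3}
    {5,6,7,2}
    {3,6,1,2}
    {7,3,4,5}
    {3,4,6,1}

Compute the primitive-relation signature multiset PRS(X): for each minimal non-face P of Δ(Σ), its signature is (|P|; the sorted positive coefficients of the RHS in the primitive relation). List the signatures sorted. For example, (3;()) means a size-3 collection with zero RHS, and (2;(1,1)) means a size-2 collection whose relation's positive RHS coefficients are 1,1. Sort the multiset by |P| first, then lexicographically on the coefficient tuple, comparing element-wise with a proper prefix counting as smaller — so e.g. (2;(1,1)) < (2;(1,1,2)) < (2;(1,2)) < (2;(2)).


Primitive collections (5):

  {1,5}:  v_{1} + v_{5} = v_{2} + v_{6}  ⟹  sig = (2;(1,1))
  {2,4,6}:  v_{2} + v_{4} + v_{6} = 0  ⟹  sig = (3;())
  {1,3,7}:  v_{1} + v_{3} + v_{7} = v_{6}  ⟹  sig = (3;(1))
  {2,3,7}:  v_{2} + v_{3} + v_{7} = v_{5}  ⟹  sig = (3;(1))
  {4,5,6}:  v_{4} + v_{5} + v_{6} = v_{3} + v_{7}  ⟹  sig = (3;(1,1))

Sorted signature multiset PRS(X):
    (2;(1,1))
    (3;())
    (3;(1))
    (3;(1))
    (3;(1,1))


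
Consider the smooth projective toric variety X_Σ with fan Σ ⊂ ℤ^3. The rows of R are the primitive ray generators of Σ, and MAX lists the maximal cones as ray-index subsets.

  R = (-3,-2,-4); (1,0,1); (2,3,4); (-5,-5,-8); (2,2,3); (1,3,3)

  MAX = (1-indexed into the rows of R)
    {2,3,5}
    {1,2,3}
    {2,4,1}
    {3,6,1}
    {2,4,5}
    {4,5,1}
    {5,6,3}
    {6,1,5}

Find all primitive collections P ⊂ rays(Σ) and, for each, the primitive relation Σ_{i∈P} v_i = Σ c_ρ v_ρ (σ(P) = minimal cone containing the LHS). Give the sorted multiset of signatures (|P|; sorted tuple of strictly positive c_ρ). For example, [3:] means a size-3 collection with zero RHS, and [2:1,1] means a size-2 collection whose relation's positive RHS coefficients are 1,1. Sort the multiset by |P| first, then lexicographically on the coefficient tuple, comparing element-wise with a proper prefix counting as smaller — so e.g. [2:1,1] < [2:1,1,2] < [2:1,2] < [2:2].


5 minimal non-faces of Δ(Σ) (on 6 rays):

  • {2,6}:  v_{2} + v_{6} = v_{3}  →  sig = [2:1]
  • {3,4}:  v_{3} + v_{4} = v_{1}  →  sig = [2:1]
  • {4,6}:  v_{4} + v_{6} = 2·v_{1} + v_{5}  →  sig = [2:1,2]
  • {1,2,5}:  v_{1} + v_{2} + v_{5} = 0  →  sig = [3:]
  • {1,3,5}:  v_{1} + v_{3} + v_{5} = v_{6}  →  sig = [3:1]

Signatures (|P|; sorted positive RHS coefficients), sorted:
{ [2:1] ×2,  [2:1,2],  [3:],  [3:1] }


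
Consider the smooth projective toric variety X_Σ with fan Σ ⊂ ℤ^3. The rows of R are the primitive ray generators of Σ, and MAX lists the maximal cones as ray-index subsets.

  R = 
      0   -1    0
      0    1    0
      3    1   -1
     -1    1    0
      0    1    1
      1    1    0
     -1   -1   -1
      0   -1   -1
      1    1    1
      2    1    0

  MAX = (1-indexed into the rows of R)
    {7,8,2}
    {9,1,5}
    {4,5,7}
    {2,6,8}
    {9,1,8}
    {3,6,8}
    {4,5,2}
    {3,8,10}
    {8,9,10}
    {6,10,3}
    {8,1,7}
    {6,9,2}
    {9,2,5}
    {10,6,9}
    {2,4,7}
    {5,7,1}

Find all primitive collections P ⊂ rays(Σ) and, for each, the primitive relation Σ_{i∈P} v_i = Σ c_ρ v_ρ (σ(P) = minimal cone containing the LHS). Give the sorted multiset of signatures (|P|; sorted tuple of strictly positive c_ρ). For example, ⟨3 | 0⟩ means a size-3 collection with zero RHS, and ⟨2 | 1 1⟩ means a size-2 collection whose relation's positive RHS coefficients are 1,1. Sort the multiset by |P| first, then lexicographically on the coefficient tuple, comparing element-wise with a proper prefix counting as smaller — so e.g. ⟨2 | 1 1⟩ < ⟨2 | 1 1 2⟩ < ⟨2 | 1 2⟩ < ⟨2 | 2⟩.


Σ has 25 primitive collections:

  P = {1,2}:  v_{1} + v_{2} = 0 — sig = ⟨2 | 0⟩
  P = {5,8}:  v_{5} + v_{8} = 0 — sig = ⟨2 | 0⟩
  P = {7,9}:  v_{7} + v_{9} = 0 — sig = ⟨2 | 0⟩
  P = {1,4}:  v_{1} + v_{4} = v_{5} + v_{7} — sig = ⟨2 | 1 1⟩
  P = {1,6}:  v_{1} + v_{6} = v_{8} + v_{9} — sig = ⟨2 | 1 1⟩
  P = {3,5}:  v_{3} + v_{5} = v_{6} + v_{10} — sig = ⟨2 | 1 1⟩
  P = {4,8}:  v_{4} + v_{8} = v_{2} + v_{7} — sig = ⟨2 | 1 1⟩
  P = {4,9}:  v_{4} + v_{9} = v_{2} + v_{5} — sig = ⟨2 | 1 1⟩
  P = {4,10}:  v_{4} + v_{10} = v_{2} + v_{6} — sig = ⟨2 | 1 1⟩
  P = {5,6}:  v_{5} + v_{6} = v_{2} + v_{9} — sig = ⟨2 | 1 1⟩
  P = {5,10}:  v_{5} + v_{10} = v_{6} + v_{9} — sig = ⟨2 | 1 1⟩
  P = {6,7}:  v_{6} + v_{7} = v_{2} + v_{8} — sig = ⟨2 | 1 1⟩
  P = {7,10}:  v_{7} + v_{10} = v_{6} + v_{8} — sig = ⟨2 | 1 1⟩
  P = {1,3}:  v_{1} + v_{3} = 2·v_{8} + v_{9} + v_{10} — sig = ⟨2 | 1 1 2⟩
  P = {3,4}:  v_{3} + v_{4} = v_{2} + 2·v_{6} + v_{8} — sig = ⟨2 | 1 1 2⟩
  P = {2,3}:  v_{2} + v_{3} = 3·v_{6} + v_{8} — sig = ⟨2 | 1 3⟩
  P = {2,10}:  v_{2} + v_{10} = 2·v_{6} — sig = ⟨2 | 2⟩
  P = {3,9}:  v_{3} + v_{9} = 2·v_{10} — sig = ⟨2 | 2⟩
  P = {4,6}:  v_{4} + v_{6} = 2·v_{2} — sig = ⟨2 | 2⟩
  P = {1,10}:  v_{1} + v_{10} = 2·v_{8} + 2·v_{9} — sig = ⟨2 | 2 2⟩
  P = {3,7}:  v_{3} + v_{7} = 2·v_{6} + 2·v_{8} — sig = ⟨2 | 2 2⟩
  P = {2,5,7}:  v_{2} + v_{5} + v_{7} = v_{4} — sig = ⟨3 | 1⟩
  P = {2,8,9}:  v_{2} + v_{8} + v_{9} = v_{6} — sig = ⟨3 | 1⟩
  P = {6,8,9}:  v_{6} + v_{8} + v_{9} = v_{10} — sig = ⟨3 | 1⟩
  P = {6,8,10}:  v_{6} + v_{8} + v_{10} = v_{3} — sig = ⟨3 | 1⟩

Sorted signature multiset PRS(X):
{ ⟨2 | 0⟩ ×3,  ⟨2 | 1 1⟩ ×10,  ⟨2 | 1 1 2⟩ ×2,  ⟨2 | 1 3⟩,  ⟨2 | 2⟩ ×3,  ⟨2 | 2 2⟩ ×2,  ⟨3 | 1⟩ ×4 }


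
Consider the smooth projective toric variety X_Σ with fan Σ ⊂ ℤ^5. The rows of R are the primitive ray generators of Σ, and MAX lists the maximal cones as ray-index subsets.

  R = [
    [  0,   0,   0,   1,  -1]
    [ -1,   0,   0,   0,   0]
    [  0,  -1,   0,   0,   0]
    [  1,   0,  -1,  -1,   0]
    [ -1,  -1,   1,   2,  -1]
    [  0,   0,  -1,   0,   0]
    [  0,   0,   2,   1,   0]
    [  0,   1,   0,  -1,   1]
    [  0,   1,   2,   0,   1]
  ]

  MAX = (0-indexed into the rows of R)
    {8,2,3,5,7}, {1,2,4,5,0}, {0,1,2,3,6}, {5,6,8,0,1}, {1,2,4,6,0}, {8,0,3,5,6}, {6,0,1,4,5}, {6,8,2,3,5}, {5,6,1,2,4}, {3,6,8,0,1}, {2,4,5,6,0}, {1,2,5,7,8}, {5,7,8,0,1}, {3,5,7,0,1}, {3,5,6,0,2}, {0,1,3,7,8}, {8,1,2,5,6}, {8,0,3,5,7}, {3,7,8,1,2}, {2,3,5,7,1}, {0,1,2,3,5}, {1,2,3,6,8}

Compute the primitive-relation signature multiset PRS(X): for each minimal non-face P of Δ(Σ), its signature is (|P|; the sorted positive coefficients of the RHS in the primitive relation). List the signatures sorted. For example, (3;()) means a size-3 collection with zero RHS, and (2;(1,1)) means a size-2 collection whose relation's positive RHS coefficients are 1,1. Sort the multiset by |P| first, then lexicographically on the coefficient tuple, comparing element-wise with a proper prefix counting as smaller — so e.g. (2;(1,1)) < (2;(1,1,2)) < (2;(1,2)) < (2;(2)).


Δ(Σ) — 9 vertices, 9 min non-faces:

  • {6,7}:  v_{6} + v_{7} = v_{8}  so sig = (2;(1))
  • {3,4}:  v_{3} + v_{4} = v_{0} + v_{2}  so sig = (2;(1,1))
  • {4,7}:  v_{4} + v_{7} = v_{1} + v_{5} + v_{6}  so sig = (2;(1,1,1))
  • {4,8}:  v_{4} + v_{8} = v_{1} + v_{5} + 2·v_{6}  so sig = (2;(1,1,2))
  • {0,2,7}:  v_{0} + v_{2} + v_{7} = 0  so sig = (3;())
  • {0,2,8}:  v_{0} + v_{2} + v_{8} = v_{6}  so sig = (3;(1))
  • {1,3,5,6}:  v_{1} + v_{3} + v_{5} + v_{6} = 0  so sig = (4;())
  • {1,3,5,8}:  v_{1} + v_{3} + v_{5} + v_{8} = v_{7}  so sig = (4;(1))
  • {0,1,2,5,6}:  v_{0} + v_{1} + v_{2} + v_{5} + v_{6} = v_{4}  so sig = (5;(1))

Signatures (|P|; sorted positive RHS coefficients), sorted:
{ (2;(1)),  (2;(1,1)),  (2;(1,1,1)),  (2;(1,1,2)),  (3;()),  (3;(1)),  (4;()),  (4;(1)),  (5;(1)) }


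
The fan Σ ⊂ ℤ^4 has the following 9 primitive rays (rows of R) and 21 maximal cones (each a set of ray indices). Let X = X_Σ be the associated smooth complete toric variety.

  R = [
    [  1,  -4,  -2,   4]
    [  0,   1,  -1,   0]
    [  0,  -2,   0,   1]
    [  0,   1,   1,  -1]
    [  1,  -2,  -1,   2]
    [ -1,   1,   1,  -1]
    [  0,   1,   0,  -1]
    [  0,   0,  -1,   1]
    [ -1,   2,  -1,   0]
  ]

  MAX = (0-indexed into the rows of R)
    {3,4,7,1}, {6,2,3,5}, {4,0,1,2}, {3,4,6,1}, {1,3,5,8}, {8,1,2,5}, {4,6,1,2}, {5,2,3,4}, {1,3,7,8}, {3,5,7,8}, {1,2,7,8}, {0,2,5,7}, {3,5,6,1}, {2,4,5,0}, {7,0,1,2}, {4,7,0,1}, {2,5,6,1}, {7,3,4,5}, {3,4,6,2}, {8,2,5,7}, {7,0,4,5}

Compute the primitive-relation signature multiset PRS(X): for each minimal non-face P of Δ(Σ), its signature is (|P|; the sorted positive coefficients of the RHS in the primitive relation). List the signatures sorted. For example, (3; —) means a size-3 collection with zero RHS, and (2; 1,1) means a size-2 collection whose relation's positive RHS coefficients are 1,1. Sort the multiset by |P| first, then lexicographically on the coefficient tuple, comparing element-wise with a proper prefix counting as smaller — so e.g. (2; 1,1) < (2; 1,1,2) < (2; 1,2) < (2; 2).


Minimal non-faces — 14 found among 9 rays, 21 max cones:

  {6,7}:  v_{6} + v_{7} = v_{1} — sig = (2; 1)
  {0,6}:  v_{0} + v_{6} = v_{1} + v_{2} + v_{4} — sig = (2; 1,1,1)
  {0,3}:  v_{0} + v_{3} = 2·v_{4} + v_{5} — sig = (2; 1,2)
  {6,8}:  v_{6} + v_{8} = 2·v_{1} + v_{5} — sig = (2; 1,2)
  {0,8}:  v_{0} + v_{8} = v_{2} + 3·v_{7} — sig = (2; 1,3)
  {4,8}:  v_{4} + v_{8} = 2·v_{7} — sig = (2; 2)
  {1,2,3}:  v_{1} + v_{2} + v_{3} = 0 — sig = (3; —)
  {4,5,6}:  v_{4} + v_{5} + v_{6} = 0 — sig = (3; —)
  {1,4,5}:  v_{1} + v_{4} + v_{5} = v_{7} — sig = (3; 1)
  {1,5,7}:  v_{1} + v_{5} + v_{7} = v_{8} — sig = (3; 1)
  {2,4,7}:  v_{2} + v_{4} + v_{7} = v_{0} — sig = (3; 1)
  {2,3,7}:  v_{2} + v_{3} + v_{7} = v_{4} + v_{5} — sig = (3; 1,1)
  {2,3,8}:  v_{2} + v_{3} + v_{8} = v_{5} + v_{7} — sig = (3; 1,1)
  {0,1,5}:  v_{0} + v_{1} + v_{5} = v_{2} + 2·v_{7} — sig = (3; 1,2)

so the primitive-relation signature multiset is
[(2; 1), (2; 1,1,1), (2; 1,2), (2; 1,2), (2; 1,3), (2; 2), (3; —), (3; —), (3; 1), (3; 1), (3; 1), (3; 1,1), (3; 1,1), (3; 1,2)]


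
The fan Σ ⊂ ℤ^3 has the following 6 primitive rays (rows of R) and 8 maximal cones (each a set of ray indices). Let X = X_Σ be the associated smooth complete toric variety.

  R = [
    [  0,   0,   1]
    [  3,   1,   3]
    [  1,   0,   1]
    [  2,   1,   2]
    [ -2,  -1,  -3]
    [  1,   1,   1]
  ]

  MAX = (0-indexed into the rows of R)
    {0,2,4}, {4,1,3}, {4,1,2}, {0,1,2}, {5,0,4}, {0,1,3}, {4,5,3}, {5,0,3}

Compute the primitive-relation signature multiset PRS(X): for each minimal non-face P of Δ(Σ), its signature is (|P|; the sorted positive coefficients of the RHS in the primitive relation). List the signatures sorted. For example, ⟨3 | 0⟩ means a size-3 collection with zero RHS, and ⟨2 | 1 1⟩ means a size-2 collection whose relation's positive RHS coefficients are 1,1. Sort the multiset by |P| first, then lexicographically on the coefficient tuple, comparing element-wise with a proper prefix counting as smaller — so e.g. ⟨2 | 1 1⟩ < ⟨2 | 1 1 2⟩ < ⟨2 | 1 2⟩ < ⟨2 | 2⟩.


Minimal non-faces — 5 found among 6 rays, 8 max cones:

  P={2,3}:  v_{2} + v_{3} = v_{1} — sig = ⟨2 | 1⟩
  P={2,5}:  v_{2} + v_{5} = v_{3} — sig = ⟨2 | 1⟩
  P={1,5}:  v_{1} + v_{5} = 2·v_{3} — sig = ⟨2 | 2⟩
  P={0,3,4}:  v_{0} + v_{3} + v_{4} = 0 — sig = ⟨3 | 0⟩
  P={0,1,4}:  v_{0} + v_{1} + v_{4} = v_{2} — sig = ⟨3 | 1⟩

Sorted signature multiset PRS(X):
    |P|=2: 3 collections, coeffs (1), (1), (2)
    |P|=3: 2 collections, coeffs (), (1)


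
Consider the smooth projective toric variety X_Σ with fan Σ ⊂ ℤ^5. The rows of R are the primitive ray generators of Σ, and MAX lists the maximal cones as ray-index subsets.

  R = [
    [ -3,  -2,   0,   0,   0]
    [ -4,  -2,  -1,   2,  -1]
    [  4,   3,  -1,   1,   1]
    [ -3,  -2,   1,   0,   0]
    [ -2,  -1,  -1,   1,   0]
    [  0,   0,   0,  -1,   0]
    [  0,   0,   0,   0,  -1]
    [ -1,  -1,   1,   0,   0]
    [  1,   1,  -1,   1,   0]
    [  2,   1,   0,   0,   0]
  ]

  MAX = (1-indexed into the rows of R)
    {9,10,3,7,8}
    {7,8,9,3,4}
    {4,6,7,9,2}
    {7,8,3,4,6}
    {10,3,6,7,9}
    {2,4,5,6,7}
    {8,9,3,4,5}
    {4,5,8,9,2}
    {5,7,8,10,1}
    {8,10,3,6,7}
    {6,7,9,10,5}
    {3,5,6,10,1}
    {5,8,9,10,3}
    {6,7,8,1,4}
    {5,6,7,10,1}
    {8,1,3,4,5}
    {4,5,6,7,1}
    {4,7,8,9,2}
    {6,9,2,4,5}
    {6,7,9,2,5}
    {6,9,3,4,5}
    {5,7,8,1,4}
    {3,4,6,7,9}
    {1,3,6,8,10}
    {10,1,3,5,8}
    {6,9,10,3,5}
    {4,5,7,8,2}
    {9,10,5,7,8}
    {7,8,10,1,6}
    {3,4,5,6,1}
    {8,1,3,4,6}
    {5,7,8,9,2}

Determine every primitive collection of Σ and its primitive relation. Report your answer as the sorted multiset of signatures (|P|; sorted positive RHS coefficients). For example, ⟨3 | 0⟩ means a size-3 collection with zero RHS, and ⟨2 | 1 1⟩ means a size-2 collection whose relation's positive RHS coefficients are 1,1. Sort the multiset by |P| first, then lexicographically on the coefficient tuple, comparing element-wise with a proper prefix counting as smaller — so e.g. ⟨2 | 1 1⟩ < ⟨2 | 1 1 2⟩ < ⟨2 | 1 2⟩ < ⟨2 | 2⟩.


11 minimal non-faces of Δ(Σ) (on 10 rays):

  P = {1,9}:  v_{1} + v_{9} = v_{5}  →  sig = ⟨2 | 1⟩
  P = {4,10}:  v_{4} + v_{10} = v_{8}  →  sig = ⟨2 | 1⟩
  P = {2,10}:  v_{2} + v_{10} = v_{5} + v_{7} + v_{8} + v_{9}  →  sig = ⟨2 | 1 1 1 1⟩
  P = {1,2}:  v_{1} + v_{2} = v_{4} + 2·v_{5} + v_{7}  →  sig = ⟨2 | 1 1 2⟩
  P = {2,3}:  v_{2} + v_{3} = v_{4} + 3·v_{9}  →  sig = ⟨2 | 1 3⟩
  P = {6,8,9}:  v_{6} + v_{8} + v_{9} = 0  →  sig = ⟨3 | 0⟩
  P = {1,3,7}:  v_{1} + v_{3} + v_{7} = v_{9}  →  sig = ⟨3 | 1⟩
  P = {5,6,8}:  v_{5} + v_{6} + v_{8} = v_{1}  →  sig = ⟨3 | 1⟩
  P = {2,6,8}:  v_{2} + v_{6} + v_{8} = v_{4} + v_{5} + v_{7}  →  sig = ⟨3 | 1 1 1⟩
  P = {3,5,7}:  v_{3} + v_{5} + v_{7} = 2·v_{9}  →  sig = ⟨3 | 2⟩
  P = {4,5,7,9}:  v_{4} + v_{5} + v_{7} + v_{9} = v_{2}  →  sig = ⟨4 | 1⟩

Signatures (|P|; sorted positive RHS coefficients), sorted:
    |P|=2: 5 collections, coeffs (1), (1), (1,1,1,1), (1,1,2), (1,3)
    |P|=3: 5 collections, coeffs (), (1), (1), (1,1,1), (2)
    |P|=4: 1 collection, coeffs (1)


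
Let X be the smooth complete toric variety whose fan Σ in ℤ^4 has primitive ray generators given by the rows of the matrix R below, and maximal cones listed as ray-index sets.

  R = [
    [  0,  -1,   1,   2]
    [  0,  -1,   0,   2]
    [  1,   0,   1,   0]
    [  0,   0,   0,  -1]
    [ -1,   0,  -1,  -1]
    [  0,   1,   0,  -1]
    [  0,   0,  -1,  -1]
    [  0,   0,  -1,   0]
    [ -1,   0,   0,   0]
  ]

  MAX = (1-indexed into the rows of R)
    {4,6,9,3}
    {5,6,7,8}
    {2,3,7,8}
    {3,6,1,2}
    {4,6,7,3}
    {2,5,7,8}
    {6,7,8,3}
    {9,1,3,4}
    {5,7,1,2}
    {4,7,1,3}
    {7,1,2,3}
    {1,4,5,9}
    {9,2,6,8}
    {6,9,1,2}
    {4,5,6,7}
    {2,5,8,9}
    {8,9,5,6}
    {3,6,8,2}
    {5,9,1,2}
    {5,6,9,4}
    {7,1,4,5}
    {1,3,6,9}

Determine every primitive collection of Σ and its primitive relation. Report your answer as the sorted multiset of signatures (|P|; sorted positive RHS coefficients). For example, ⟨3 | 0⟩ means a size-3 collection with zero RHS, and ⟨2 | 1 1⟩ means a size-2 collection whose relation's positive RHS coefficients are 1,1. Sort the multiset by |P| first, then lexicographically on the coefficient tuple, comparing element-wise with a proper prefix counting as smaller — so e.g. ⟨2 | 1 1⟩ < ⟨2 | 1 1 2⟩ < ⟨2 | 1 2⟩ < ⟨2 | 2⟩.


Δ(Σ) — 9 vertices, 12 min non-faces:

  P={1,8}:  v_{1} + v_{8} = v_{2}  ⇒ sig = ⟨2 | 1⟩
  P={3,5}:  v_{3} + v_{5} = v_{4}  ⇒ sig = ⟨2 | 1⟩
  P={4,8}:  v_{4} + v_{8} = v_{7}  ⇒ sig = ⟨2 | 1⟩
  P={7,9}:  v_{7} + v_{9} = v_{5}  ⇒ sig = ⟨2 | 1⟩
  P={2,4}:  v_{2} + v_{4} = v_{1} + v_{7}  ⇒ sig = ⟨2 | 1 1⟩
  P={1,6,7}:  v_{1} + v_{6} + v_{7} = 0  ⇒ sig = ⟨3 | 0⟩
  P={3,8,9}:  v_{3} + v_{8} + v_{9} = 0  ⇒ sig = ⟨3 | 0⟩
  P={1,5,6}:  v_{1} + v_{5} + v_{6} = v_{9}  ⇒ sig = ⟨3 | 1⟩
  P={2,3,9}:  v_{2} + v_{3} + v_{9} = v_{1}  ⇒ sig = ⟨3 | 1⟩
  P={2,6,7}:  v_{2} + v_{6} + v_{7} = v_{8}  ⇒ sig = ⟨3 | 1⟩
  P={1,4,6}:  v_{1} + v_{4} + v_{6} = v_{3} + v_{9}  ⇒ sig = ⟨3 | 1 1⟩
  P={2,5,6}:  v_{2} + v_{5} + v_{6} = v_{8} + v_{9}  ⇒ sig = ⟨3 | 1 1⟩

Sorted signature multiset PRS(X):
    |P|=2: 5 collections, coeffs (1), (1), (1), (1), (1,1)
    |P|=3: 7 collections, coeffs (), (), (1), (1), (1), (1,1), (1,1)


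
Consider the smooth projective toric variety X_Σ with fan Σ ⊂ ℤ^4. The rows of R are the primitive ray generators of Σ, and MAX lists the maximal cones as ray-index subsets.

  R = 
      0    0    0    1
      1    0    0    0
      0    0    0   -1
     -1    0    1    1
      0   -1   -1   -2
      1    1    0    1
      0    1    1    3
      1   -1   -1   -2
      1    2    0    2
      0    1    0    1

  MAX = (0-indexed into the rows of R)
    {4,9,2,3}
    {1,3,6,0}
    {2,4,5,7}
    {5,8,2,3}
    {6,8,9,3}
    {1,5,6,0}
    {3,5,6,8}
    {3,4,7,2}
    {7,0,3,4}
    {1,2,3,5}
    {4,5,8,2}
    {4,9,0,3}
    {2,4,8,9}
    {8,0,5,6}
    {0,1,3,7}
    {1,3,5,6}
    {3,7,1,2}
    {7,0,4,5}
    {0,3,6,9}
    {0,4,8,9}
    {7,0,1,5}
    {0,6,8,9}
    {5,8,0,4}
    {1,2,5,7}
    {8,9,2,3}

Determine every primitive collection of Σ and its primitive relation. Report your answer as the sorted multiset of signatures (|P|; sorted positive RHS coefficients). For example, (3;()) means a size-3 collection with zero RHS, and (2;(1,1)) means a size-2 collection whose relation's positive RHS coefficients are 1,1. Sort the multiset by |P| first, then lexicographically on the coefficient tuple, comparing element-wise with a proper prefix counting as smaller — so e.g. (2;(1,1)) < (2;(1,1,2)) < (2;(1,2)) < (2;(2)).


|primitive collections| = 15. Relations:

  {0,2}:  v_{0} + v_{2} = 0  so sig = (2;())
  {1,4}:  v_{1} + v_{4} = v_{7}  so sig = (2;(1))
  {1,9}:  v_{1} + v_{9} = v_{5}  so sig = (2;(1))
  {4,6}:  v_{4} + v_{6} = v_{0}  so sig = (2;(1))
  {5,9}:  v_{5} + v_{9} = v_{8}  so sig = (2;(1))
  {2,6}:  v_{2} + v_{6} = v_{3} + v_{5}  so sig = (2;(1,1))
  {6,7}:  v_{6} + v_{7} = v_{0} + v_{1}  so sig = (2;(1,1))
  {7,9}:  v_{7} + v_{9} = v_{4} + v_{5}  so sig = (2;(1,1))
  {7,8}:  v_{7} + v_{8} = v_{4} + 2·v_{5}  so sig = (2;(1,2))
  {1,8}:  v_{1} + v_{8} = 2·v_{5}  so sig = (2;(2))
  {3,4,5}:  v_{3} + v_{4} + v_{5} = 0  so sig = (3;())
  {0,3,5}:  v_{0} + v_{3} + v_{5} = v_{6}  so sig = (3;(1))
  {3,4,8}:  v_{3} + v_{4} + v_{8} = v_{9}  so sig = (3;(1))
  {3,5,7}:  v_{3} + v_{5} + v_{7} = v_{1}  so sig = (3;(1))
  {0,3,8}:  v_{0} + v_{3} + v_{8} = v_{6} + v_{9}  so sig = (3;(1,1))

Signatures (|P|; sorted positive RHS coefficients), sorted:
    (2;())
    (2;(1))
    (2;(1))
    (2;(1))
    (2;(1))
    (2;(1,1))
    (2;(1,1))
    (2;(1,1))
    (2;(1,2))
    (2;(2))
    (3;())
    (3;(1))
    (3;(1))
    (3;(1))
    (3;(1,1))


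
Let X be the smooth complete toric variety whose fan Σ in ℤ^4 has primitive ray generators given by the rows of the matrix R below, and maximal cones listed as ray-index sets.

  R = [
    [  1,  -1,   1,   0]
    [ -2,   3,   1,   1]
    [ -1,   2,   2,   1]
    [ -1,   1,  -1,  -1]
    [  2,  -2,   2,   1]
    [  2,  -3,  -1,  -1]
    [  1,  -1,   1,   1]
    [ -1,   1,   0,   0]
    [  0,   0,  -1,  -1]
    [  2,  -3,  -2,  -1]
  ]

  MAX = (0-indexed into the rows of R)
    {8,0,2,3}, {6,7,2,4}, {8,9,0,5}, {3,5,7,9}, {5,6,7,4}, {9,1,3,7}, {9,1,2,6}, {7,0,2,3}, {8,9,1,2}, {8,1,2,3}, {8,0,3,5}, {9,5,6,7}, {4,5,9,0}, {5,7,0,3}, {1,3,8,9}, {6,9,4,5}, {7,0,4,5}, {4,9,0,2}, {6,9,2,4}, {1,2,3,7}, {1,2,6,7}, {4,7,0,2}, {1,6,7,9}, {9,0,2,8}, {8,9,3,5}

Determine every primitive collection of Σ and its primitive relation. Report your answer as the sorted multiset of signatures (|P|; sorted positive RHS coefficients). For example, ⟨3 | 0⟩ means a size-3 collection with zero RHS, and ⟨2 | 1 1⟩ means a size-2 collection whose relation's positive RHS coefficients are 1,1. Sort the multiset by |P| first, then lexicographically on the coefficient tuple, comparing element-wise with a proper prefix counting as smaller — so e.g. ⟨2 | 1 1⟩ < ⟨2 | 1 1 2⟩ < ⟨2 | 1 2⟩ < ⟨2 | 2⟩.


Σ has 15 primitive collections:

  P = {1,5}:  v_{1} + v_{5} = 0 ; sig = ⟨2 | 0⟩
  P = {3,6}:  v_{3} + v_{6} = 0 ; sig = ⟨2 | 0⟩
  P = {0,1}:  v_{0} + v_{1} = v_{2} ; sig = ⟨2 | 1⟩
  P = {0,6}:  v_{0} + v_{6} = v_{4} ; sig = ⟨2 | 1⟩
  P = {2,5}:  v_{2} + v_{5} = v_{0} ; sig = ⟨2 | 1⟩
  P = {3,4}:  v_{3} + v_{4} = v_{0} ; sig = ⟨2 | 1⟩
  P = {7,8}:  v_{7} + v_{8} = v_{3} ; sig = ⟨2 | 1⟩
  P = {1,4}:  v_{1} + v_{4} = v_{2} + v_{6} ; sig = ⟨2 | 1 1⟩
  P = {6,8}:  v_{6} + v_{8} = v_{2} + v_{9} ; sig = ⟨2 | 1 1⟩
  P = {4,8}:  v_{4} + v_{8} = v_{0} + v_{2} + v_{9} ; sig = ⟨2 | 1 1 1⟩
  P = {2,7,9}:  v_{2} + v_{7} + v_{9} = 0 ; sig = ⟨3 | 0⟩
  P = {0,7,9}:  v_{0} + v_{7} + v_{9} = v_{5} ; sig = ⟨3 | 1⟩
  P = {2,3,9}:  v_{2} + v_{3} + v_{9} = v_{8} ; sig = ⟨3 | 1⟩
  P = {0,3,9}:  v_{0} + v_{3} + v_{9} = v_{5} + v_{8} ; sig = ⟨3 | 1 1⟩
  P = {4,7,9}:  v_{4} + v_{7} + v_{9} = v_{5} + v_{6} ; sig = ⟨3 | 1 1⟩

Sorted signature multiset PRS(X):
[⟨2 | 0⟩, ⟨2 | 0⟩, ⟨2 | 1⟩, ⟨2 | 1⟩, ⟨2 | 1⟩, ⟨2 | 1⟩, ⟨2 | 1⟩, ⟨2 | 1 1⟩, ⟨2 | 1 1⟩, ⟨2 | 1 1 1⟩, ⟨3 | 0⟩, ⟨3 | 1⟩, ⟨3 | 1⟩, ⟨3 | 1 1⟩, ⟨3 | 1 1⟩]


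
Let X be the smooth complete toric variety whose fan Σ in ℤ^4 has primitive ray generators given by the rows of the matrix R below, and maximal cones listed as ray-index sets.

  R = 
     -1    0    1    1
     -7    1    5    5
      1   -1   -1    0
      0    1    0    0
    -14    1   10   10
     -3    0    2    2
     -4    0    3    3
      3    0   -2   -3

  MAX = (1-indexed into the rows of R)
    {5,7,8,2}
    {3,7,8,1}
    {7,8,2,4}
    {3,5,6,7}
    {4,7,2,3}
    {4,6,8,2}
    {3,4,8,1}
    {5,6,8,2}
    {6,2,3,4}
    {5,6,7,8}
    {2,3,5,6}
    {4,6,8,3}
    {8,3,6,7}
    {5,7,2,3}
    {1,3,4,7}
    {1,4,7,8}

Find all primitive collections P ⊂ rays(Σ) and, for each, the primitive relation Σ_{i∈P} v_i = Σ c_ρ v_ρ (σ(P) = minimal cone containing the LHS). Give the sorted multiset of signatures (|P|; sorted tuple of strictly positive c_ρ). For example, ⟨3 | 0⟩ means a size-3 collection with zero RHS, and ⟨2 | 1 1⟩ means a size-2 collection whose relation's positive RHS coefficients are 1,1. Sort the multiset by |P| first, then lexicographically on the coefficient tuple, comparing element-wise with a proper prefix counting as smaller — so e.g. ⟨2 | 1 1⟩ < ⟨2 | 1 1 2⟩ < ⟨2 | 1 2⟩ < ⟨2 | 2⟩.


|primitive collections| = 9. Relations:

  P={1,6}:  v_{1} + v_{6} = v_{7}  ⇒ sig = ⟨2 | 1⟩
  P={1,2}:  v_{1} + v_{2} = v_{4} + 2·v_{7}  ⇒ sig = ⟨2 | 1 2⟩
  P={1,5}:  v_{1} + v_{5} = v_{2} + 2·v_{7}  ⇒ sig = ⟨2 | 1 2⟩
  P={4,5}:  v_{4} + v_{5} = 2·v_{2}  ⇒ sig = ⟨2 | 2⟩
  P={2,3,8}:  v_{2} + v_{3} + v_{8} = v_{6}  ⇒ sig = ⟨3 | 1⟩
  P={2,6,7}:  v_{2} + v_{6} + v_{7} = v_{5}  ⇒ sig = ⟨3 | 1⟩
  P={4,6,7}:  v_{4} + v_{6} + v_{7} = v_{2}  ⇒ sig = ⟨3 | 1⟩
  P={3,5,8}:  v_{3} + v_{5} + v_{8} = 2·v_{6} + v_{7}  ⇒ sig = ⟨3 | 1 2⟩
  P={3,4,7,8}:  v_{3} + v_{4} + v_{7} + v_{8} = 0  ⇒ sig = ⟨4 | 0⟩

Signatures (|P|; sorted positive RHS coefficients), sorted:
    |P|=2: 4 collections, coeffs (1), (1,2), (1,2), (2)
    |P|=3: 4 collections, coeffs (1), (1), (1), (1,2)
    |P|=4: 1 collection, coeffs ()
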